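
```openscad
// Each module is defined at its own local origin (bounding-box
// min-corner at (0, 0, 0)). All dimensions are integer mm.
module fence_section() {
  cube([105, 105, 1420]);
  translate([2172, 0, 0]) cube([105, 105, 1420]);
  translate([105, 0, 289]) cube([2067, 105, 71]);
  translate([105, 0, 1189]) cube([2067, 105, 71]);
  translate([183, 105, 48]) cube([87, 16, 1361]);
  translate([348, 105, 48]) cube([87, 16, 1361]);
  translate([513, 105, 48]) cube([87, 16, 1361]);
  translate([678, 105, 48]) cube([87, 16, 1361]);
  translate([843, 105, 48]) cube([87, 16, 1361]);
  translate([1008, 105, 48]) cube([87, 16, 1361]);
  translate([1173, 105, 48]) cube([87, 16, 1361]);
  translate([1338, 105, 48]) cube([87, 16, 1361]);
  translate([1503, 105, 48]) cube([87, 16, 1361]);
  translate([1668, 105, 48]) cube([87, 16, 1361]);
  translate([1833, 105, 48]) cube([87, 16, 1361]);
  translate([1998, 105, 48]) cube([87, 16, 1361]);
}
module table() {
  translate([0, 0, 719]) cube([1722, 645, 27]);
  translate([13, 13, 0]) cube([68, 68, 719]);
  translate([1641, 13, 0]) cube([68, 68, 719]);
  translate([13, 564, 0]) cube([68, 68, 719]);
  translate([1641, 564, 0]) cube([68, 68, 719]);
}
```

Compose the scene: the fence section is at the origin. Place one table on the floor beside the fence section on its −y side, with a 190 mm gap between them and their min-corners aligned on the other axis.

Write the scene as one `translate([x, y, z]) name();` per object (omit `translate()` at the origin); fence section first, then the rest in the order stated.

fence_section();
translate([0, -835, 0]) table();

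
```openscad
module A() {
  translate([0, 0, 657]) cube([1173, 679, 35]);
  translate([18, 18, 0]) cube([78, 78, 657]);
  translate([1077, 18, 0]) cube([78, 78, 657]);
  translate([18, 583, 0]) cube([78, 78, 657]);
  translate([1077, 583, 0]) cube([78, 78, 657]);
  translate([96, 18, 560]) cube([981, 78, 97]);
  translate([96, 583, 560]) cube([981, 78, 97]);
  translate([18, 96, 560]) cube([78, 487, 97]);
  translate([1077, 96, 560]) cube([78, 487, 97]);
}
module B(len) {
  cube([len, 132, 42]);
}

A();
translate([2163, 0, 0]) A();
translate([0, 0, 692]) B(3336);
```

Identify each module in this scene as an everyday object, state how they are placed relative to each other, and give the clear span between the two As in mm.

A is a table. B is a beam. A beam spans the tops of two tables. The clear span between the two tables is 990 mm.

Second table starts at x = 2163; first ends at x = 1173; clear span = 2163 − 1173 = 990 mm.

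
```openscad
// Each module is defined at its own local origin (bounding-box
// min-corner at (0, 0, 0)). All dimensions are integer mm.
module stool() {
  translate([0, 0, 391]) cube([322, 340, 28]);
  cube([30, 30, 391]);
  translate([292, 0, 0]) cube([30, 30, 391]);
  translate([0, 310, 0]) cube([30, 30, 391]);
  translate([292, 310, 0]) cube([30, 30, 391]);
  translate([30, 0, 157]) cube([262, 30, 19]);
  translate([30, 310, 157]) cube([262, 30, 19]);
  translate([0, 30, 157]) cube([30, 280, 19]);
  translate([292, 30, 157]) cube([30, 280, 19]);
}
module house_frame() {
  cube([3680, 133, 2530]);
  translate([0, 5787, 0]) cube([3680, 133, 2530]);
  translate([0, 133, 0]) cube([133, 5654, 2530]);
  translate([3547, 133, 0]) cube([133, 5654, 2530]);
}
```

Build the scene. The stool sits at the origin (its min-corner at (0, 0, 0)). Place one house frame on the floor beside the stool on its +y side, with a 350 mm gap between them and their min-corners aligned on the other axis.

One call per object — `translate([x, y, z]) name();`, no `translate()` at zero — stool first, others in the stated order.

stool();
translate([0, 690, 0]) house_frame();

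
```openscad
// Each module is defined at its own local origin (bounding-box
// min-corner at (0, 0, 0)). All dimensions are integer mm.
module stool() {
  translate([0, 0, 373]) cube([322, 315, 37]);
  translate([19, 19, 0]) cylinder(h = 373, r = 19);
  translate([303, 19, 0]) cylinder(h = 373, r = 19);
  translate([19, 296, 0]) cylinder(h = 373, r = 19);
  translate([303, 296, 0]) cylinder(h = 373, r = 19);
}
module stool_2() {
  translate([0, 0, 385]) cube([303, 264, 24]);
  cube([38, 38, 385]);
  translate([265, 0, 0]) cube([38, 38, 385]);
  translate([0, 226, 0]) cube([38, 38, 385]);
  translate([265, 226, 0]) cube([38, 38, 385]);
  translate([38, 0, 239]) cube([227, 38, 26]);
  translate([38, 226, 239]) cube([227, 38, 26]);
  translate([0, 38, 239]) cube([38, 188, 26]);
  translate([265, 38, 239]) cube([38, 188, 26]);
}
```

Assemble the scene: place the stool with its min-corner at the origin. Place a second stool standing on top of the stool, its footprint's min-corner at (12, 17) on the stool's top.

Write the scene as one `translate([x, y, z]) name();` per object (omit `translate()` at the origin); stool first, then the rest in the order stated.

stool();
translate([12, 17, 410]) stool_2();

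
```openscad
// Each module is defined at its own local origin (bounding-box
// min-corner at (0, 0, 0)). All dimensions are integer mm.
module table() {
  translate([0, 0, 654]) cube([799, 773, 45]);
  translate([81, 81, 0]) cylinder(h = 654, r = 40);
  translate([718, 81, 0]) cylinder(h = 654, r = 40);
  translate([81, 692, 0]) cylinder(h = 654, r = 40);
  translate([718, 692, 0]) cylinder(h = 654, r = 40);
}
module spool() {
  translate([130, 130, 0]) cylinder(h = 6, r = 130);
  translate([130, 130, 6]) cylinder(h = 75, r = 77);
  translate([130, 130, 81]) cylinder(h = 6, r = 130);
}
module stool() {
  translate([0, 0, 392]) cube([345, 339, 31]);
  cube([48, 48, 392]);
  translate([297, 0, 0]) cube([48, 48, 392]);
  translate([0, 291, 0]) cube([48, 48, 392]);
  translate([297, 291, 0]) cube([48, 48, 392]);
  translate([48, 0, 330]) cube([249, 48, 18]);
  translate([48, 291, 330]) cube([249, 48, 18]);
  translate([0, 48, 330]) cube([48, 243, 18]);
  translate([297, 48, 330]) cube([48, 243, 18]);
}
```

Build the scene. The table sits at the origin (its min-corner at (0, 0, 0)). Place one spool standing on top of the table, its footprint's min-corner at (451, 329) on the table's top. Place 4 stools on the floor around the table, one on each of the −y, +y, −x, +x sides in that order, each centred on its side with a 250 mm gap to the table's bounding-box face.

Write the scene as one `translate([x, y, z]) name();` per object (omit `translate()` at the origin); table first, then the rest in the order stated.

table();
translate([451, 329, 699]) spool();
translate([227, -589, 0]) stool();
translate([227, 1023, 0]) stool();
translate([-595, 217, 0]) stool();
translate([1049, 217, 0]) stool();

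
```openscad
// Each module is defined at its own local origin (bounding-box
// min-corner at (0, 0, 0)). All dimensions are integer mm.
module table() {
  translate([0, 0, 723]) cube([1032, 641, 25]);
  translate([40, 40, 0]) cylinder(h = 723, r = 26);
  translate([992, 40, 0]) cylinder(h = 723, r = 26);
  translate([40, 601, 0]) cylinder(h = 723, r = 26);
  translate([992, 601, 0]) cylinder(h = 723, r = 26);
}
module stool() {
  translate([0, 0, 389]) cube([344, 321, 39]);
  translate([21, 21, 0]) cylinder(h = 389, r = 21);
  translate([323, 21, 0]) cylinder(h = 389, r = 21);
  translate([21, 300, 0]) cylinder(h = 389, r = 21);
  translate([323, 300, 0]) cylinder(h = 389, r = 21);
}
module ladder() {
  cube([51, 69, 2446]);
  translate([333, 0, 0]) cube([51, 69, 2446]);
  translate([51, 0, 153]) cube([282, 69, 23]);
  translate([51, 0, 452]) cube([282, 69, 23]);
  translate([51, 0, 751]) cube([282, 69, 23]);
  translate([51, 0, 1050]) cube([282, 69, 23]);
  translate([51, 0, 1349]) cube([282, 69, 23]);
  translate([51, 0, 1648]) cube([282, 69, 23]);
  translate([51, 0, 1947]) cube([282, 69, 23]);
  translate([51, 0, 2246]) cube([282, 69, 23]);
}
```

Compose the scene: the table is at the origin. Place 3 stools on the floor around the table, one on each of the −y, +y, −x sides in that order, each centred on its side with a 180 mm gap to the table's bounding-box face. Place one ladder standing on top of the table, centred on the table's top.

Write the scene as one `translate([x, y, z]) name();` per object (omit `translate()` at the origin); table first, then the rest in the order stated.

table();
translate([344, -501, 0]) stool();
translate([344, 821, 0]) stool();
translate([-524, 160, 0]) stool();
translate([324, 286, 748]) ladder();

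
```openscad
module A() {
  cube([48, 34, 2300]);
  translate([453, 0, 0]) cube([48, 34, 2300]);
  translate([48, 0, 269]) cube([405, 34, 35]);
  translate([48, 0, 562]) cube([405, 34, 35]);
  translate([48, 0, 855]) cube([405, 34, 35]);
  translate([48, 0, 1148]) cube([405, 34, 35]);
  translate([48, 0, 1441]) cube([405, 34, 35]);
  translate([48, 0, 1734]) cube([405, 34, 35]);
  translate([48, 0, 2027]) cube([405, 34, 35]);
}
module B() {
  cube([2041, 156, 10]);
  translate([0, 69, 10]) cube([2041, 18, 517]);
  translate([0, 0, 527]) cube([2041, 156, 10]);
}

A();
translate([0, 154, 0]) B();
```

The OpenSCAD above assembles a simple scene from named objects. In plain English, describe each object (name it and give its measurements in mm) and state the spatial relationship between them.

A is a straight ladder. Two 48×34 mm vertical rails, 2300 mm tall, stand 501 mm apart (outside-to-outside) with their front faces coplanar on the −y side. 7 rungs, each 34 mm deep and 35 mm tall, span between the inner faces of the rails, front faces flush with the rails. The lowest rung's underside is at z = 269 mm and rungs are spaced 293 mm apart (underside to underside).

B is an I-beam lying along x, 2041 mm long. Overall section height 537 mm. Two flanges 156 mm wide (y) and 10 mm thick, one on the floor and one at the top; a web 18 mm thick runs between them, centred on the flange width.

The I-beam is on the floor beside the ladder on its +y side.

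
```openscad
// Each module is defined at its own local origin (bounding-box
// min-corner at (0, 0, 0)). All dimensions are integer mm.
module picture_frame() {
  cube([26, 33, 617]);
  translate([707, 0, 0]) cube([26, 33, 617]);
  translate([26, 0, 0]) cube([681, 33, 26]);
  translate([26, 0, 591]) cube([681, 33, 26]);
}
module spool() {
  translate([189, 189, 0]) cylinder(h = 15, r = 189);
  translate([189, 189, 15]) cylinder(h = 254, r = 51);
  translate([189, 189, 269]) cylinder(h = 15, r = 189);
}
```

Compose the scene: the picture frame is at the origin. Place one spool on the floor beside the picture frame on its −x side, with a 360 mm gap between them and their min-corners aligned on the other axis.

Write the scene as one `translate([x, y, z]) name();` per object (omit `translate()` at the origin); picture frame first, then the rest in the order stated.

picture_frame();
translate([-738, 0, 0]) spool();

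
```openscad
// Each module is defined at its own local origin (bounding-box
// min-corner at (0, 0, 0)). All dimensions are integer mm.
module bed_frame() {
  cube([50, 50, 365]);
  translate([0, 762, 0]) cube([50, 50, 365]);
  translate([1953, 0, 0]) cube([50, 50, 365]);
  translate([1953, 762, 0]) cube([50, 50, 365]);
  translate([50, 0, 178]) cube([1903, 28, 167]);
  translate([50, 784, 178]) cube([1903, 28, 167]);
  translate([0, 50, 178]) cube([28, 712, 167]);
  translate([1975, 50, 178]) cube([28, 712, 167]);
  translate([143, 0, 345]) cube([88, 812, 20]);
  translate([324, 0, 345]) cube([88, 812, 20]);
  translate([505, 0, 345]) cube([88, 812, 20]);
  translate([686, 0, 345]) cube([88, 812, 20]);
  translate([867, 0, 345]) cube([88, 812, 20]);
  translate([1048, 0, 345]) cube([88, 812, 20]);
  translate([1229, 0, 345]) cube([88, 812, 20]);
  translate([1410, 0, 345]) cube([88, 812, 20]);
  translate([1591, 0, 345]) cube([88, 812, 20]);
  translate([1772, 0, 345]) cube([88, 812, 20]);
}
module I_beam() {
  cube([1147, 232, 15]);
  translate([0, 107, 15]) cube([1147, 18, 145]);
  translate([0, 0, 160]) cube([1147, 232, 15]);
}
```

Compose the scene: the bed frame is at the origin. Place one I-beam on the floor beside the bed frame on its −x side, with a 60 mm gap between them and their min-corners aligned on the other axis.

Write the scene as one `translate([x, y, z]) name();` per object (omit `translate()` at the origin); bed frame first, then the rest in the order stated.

bed_frame();
translate([-1207, 0, 0]) I_beam();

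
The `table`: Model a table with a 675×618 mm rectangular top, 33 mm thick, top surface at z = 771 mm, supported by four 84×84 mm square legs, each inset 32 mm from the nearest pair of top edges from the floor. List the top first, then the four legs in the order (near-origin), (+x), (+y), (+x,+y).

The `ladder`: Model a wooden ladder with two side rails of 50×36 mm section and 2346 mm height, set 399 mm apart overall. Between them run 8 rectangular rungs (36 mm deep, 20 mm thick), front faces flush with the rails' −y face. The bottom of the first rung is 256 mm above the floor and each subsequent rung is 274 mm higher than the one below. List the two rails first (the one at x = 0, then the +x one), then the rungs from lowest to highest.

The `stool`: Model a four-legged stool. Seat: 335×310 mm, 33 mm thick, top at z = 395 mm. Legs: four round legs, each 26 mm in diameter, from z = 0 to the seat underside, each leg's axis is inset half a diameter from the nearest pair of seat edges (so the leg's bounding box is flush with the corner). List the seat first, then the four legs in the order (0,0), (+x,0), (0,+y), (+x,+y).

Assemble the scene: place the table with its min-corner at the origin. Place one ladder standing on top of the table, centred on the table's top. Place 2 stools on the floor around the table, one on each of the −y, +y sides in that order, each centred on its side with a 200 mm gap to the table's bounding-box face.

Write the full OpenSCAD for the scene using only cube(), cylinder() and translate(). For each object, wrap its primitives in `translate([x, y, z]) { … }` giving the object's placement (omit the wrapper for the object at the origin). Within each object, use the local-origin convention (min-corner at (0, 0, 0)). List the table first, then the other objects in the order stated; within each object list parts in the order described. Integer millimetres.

translate([0, 0, 738]) cube([675, 618, 33]);
translate([32, 32, 0]) cube([84, 84, 738]);
translate([559, 32, 0]) cube([84, 84, 738]);
translate([32, 502, 0]) cube([84, 84, 738]);
translate([559, 502, 0]) cube([84, 84, 738]);
translate([138, 291, 771]) {
  cube([50, 36, 2346]);
  translate([349, 0, 0]) cube([50, 36, 2346]);
  translate([50, 0, 256]) cube([299, 36, 20]);
  translate([50, 0, 530]) cube([299, 36, 20]);
  translate([50, 0, 804]) cube([299, 36, 20]);
  translate([50, 0, 1078]) cube([299, 36, 20]);
  translate([50, 0, 1352]) cube([299, 36, 20]);
  translate([50, 0, 1626]) cube([299, 36, 20]);
  translate([50, 0, 1900]) cube([299, 36, 20]);
  translate([50, 0, 2174]) cube([299, 36, 20]);
}
translate([170, -510, 0]) {
  translate([0, 0, 362]) cube([335, 310, 33]);
  translate([13, 13, 0]) cylinder(h = 362, r = 13);
  translate([322, 13, 0]) cylinder(h = 362, r = 13);
  translate([13, 297, 0]) cylinder(h = 362, r = 13);
  translate([322, 297, 0]) cylinder(h = 362, r = 13);
}
translate([170, 818, 0]) {
  translate([0, 0, 362]) cube([335, 310, 33]);
  translate([13, 13, 0]) cylinder(h = 362, r = 13);
  translate([322, 13, 0]) cylinder(h = 362, r = 13);
  translate([13, 297, 0]) cylinder(h = 362, r = 13);
  translate([322, 297, 0]) cylinder(h = 362, r = 13);
}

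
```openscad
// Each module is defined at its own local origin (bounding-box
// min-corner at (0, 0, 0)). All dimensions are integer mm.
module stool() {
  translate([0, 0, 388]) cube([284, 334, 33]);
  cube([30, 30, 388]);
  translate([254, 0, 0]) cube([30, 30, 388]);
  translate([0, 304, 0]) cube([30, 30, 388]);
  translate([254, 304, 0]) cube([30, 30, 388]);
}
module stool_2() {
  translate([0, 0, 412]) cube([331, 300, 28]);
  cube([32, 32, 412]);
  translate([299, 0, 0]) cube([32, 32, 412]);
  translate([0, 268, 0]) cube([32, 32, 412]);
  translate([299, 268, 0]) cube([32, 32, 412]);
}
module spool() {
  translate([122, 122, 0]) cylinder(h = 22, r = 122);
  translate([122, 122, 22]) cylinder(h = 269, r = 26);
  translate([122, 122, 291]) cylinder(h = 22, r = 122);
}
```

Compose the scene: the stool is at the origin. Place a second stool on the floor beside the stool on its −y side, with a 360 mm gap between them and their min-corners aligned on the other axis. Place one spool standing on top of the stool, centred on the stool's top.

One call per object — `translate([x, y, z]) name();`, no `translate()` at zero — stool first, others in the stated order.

stool();
translate([0, -660, 0]) stool_2();
translate([20, 45, 421]) spool();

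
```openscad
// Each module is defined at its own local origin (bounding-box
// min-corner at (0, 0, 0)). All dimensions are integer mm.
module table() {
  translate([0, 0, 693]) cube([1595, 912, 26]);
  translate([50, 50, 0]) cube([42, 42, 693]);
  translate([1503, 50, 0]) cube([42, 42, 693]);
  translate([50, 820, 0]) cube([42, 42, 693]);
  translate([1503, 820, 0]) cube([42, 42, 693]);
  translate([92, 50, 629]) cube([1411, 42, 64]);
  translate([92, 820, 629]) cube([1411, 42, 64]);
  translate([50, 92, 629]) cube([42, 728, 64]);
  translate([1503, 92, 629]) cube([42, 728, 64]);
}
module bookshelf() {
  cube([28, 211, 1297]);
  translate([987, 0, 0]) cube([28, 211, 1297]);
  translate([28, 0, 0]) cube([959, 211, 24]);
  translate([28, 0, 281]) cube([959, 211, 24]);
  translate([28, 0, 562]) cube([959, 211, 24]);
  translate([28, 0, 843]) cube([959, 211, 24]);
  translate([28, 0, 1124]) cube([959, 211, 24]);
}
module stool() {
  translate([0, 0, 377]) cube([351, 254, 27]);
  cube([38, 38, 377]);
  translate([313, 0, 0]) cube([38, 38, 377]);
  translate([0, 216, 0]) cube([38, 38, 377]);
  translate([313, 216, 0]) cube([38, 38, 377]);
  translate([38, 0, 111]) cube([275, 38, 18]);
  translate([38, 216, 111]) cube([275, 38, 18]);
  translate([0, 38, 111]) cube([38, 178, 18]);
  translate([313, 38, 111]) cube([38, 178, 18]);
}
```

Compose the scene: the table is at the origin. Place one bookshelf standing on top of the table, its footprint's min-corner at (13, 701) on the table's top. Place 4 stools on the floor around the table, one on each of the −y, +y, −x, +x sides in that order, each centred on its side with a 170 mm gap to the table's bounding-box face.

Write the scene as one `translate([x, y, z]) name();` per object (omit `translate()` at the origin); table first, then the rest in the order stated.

table();
translate([13, 701, 719]) bookshelf();
translate([622, -424, 0]) stool();
translate([622, 1082, 0]) stool();
translate([-521, 329, 0]) stool();
translate([1765, 329, 0]) stool();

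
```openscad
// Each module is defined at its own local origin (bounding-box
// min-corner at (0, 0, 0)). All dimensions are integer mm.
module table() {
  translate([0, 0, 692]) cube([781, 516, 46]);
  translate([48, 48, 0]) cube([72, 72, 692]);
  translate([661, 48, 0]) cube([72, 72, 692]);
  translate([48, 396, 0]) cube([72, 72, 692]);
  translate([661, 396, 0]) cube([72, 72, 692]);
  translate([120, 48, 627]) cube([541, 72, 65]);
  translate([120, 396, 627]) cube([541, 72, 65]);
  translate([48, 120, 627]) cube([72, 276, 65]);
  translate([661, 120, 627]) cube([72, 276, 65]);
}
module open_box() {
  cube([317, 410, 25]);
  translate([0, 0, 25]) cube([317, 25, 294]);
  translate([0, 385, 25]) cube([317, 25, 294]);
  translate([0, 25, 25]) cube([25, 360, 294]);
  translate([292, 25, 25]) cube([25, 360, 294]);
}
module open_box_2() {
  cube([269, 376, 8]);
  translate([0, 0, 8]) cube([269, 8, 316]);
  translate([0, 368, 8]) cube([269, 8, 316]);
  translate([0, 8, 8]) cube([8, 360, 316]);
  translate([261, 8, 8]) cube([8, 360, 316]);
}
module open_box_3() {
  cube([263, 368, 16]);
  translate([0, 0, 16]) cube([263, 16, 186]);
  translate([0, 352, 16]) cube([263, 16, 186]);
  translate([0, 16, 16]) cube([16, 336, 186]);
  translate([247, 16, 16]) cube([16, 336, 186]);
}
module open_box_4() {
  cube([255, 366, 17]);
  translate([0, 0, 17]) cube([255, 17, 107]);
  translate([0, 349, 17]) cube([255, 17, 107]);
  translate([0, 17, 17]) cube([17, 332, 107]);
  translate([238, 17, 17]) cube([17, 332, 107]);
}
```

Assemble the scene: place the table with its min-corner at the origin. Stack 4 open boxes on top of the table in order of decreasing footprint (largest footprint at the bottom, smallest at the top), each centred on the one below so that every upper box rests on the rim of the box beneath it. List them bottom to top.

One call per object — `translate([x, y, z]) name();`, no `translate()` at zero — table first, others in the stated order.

table();
translate([232, 53, 738]) open_box();
translate([256, 70, 1057]) open_box_2();
translate([259, 74, 1381]) open_box_3();
translate([263, 75, 1583]) open_box_4();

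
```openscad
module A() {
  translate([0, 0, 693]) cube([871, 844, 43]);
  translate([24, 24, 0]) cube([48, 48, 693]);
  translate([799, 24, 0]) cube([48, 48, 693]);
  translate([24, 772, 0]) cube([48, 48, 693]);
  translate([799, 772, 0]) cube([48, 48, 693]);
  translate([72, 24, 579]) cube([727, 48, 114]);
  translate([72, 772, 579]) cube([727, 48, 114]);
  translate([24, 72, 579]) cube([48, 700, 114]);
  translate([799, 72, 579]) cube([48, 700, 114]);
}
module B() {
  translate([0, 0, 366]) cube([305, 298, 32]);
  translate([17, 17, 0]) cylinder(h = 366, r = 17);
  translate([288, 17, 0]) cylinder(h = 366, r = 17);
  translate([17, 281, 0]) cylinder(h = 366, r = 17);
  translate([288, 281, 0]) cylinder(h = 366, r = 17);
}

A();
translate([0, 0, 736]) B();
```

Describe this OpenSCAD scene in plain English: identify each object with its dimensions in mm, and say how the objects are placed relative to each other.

A is a table with a 871×844 mm rectangular top, 43 mm thick, top surface at z = 736 mm, supported by four 48×48 mm square legs, each inset 24 mm from the nearest pair of top edges, running from the floor. Four apron rails, 48 mm thick and 114 mm tall, run between adjacent legs with their top edges flush with the underside of the top and their outer faces flush with the legs' outer faces.

B is a four-legged stool. The seat is a 305×298×32 mm slab whose top surface is at z = 398 mm; four round legs, each 34 mm in diameter, run from the floor (z = 0) to the underside of the seat, each leg's axis is inset half a diameter from the nearest pair of seat edges (so the leg's bounding box is flush with the corner).

The stool is on top of the table.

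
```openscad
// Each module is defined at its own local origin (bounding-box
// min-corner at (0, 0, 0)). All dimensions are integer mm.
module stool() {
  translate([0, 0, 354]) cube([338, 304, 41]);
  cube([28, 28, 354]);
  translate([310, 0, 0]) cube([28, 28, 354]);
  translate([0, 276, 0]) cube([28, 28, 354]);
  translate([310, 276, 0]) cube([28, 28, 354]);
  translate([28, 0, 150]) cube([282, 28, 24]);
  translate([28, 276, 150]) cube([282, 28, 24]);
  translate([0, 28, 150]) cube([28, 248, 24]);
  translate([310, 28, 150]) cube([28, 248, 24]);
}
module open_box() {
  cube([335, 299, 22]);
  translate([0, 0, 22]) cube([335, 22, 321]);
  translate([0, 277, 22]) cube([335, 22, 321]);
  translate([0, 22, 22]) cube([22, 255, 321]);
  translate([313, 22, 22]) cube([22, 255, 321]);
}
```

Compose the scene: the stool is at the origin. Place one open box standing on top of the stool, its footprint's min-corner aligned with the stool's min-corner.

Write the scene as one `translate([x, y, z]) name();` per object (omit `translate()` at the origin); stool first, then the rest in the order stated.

stool();
translate([0, 0, 395]) open_box();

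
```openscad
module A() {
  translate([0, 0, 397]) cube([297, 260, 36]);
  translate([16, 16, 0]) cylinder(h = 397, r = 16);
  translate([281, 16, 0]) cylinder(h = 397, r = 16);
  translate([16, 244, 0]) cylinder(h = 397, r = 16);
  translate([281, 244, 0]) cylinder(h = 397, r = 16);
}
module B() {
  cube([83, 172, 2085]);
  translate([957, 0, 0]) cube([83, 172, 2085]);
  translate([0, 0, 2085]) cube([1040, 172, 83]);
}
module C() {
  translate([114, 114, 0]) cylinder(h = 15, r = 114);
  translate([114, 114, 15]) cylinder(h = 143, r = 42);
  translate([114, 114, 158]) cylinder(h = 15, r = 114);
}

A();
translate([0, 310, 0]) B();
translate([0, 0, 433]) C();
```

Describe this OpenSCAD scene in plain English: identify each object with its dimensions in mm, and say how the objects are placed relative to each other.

A is a simple wooden stool: a rectangular seat 297 mm (x) by 260 mm (y), 36 mm thick, top face at z = 433 mm, on four round legs, each 32 mm in diameter. The legs rest on z = 0, each leg's axis is inset half a diameter from the nearest pair of seat edges (so the leg's bounding box is flush with the corner).

B is a rectangular door frame: two vertical jambs of 83×172 mm section, 2085 mm tall, with a clear opening 874 mm wide between their inner faces. A header 83 mm tall and 172 mm deep lies on top of the jambs and spans the full outside width.

C is a spool: two coaxial disc flanges of radius 114 mm and thickness 15 mm, joined by a core cylinder of radius 42 mm and height 143 mm. The lower flange rests on z = 0 and the three cylinders share a vertical axis.

The door frame is on the floor beside the stool on its +y side. The spool is on top of the stool.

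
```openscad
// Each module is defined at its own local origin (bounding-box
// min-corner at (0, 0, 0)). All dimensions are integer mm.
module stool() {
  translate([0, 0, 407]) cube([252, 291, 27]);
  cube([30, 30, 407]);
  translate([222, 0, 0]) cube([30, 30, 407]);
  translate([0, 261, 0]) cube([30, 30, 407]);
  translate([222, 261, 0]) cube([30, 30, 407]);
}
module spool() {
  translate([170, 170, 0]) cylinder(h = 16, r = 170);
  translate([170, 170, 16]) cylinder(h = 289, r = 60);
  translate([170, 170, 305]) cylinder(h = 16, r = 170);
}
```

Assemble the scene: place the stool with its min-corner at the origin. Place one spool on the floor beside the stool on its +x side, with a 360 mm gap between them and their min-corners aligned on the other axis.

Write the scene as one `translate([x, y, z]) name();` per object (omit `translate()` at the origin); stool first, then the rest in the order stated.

stool();
translate([612, 0, 0]) spool();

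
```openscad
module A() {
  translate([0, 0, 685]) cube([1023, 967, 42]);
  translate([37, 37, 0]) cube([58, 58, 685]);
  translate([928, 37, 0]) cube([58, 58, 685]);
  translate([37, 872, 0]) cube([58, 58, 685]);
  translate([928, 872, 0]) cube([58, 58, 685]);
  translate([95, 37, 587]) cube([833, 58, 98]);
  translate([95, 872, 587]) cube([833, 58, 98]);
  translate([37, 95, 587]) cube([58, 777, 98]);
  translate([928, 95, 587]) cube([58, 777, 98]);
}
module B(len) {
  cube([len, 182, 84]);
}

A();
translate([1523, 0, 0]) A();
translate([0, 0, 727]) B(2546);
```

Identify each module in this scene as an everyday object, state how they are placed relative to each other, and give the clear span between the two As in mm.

A is a table. B is a beam. A beam spans the tops of two tables. The clear span between the two tables is 500 mm.

Second table starts at x = 1523; first ends at x = 1023; clear span = 1523 − 1023 = 500 mm.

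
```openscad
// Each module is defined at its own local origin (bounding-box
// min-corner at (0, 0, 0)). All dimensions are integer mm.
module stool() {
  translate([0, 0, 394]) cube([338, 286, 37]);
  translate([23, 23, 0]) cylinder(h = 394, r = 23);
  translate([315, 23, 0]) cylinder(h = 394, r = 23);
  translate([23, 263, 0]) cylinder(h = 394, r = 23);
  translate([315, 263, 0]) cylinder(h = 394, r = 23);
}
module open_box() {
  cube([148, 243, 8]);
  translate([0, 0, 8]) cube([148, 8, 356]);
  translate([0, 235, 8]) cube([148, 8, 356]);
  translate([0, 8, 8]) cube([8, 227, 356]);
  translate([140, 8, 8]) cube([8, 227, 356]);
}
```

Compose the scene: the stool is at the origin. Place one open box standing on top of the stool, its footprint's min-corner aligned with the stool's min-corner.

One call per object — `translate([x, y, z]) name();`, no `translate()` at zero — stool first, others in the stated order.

stool();
translate([0, 0, 431]) open_box();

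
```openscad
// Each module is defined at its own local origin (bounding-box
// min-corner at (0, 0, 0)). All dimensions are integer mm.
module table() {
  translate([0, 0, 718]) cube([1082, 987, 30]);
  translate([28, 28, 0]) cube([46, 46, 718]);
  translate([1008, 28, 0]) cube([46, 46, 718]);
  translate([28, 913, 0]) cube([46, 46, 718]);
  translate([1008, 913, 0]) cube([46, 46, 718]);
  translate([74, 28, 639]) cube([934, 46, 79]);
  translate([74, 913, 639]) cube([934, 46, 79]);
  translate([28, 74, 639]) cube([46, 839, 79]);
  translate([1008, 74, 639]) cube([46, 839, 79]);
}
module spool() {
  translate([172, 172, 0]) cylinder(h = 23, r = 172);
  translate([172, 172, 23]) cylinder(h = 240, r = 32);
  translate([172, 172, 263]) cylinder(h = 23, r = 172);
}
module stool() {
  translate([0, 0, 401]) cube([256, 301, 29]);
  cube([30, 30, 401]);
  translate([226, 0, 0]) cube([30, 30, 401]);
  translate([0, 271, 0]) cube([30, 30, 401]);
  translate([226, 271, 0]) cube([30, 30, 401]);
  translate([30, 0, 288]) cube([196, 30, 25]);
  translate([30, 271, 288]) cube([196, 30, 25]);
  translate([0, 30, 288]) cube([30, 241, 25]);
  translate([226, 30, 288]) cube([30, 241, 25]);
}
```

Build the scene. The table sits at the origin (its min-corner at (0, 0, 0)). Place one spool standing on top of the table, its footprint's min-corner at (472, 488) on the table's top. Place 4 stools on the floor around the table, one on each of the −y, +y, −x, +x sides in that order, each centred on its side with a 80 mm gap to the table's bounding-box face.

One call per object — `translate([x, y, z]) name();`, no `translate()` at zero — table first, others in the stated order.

table();
translate([472, 488, 748]) spool();
translate([413, -381, 0]) stool();
translate([413, 1067, 0]) stool();
translate([-336, 343, 0]) stool();
translate([1162, 343, 0]) stool();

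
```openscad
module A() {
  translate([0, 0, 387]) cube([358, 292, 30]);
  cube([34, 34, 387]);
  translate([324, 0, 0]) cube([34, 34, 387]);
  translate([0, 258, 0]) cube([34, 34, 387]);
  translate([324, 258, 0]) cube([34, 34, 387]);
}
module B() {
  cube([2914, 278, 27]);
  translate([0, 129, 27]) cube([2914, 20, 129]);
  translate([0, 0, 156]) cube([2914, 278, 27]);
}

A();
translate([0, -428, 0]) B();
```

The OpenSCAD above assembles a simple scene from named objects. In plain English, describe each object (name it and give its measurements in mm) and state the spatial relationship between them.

A is a four-legged stool. The seat is 358×292 mm, 30 mm thick, top at z = 417 mm. It stands on four square legs, each 34×34 mm in cross-section, from z = 0 to the seat underside, each flush with a corner of the seat.

B is an I-beam lying along x, 2914 mm long. Overall section height 183 mm. Two flanges 278 mm wide (y) and 27 mm thick, one on the floor and one at the top; a web 20 mm thick runs between them, centred on the flange width.

The I-beam is on the floor beside the stool on its −y side.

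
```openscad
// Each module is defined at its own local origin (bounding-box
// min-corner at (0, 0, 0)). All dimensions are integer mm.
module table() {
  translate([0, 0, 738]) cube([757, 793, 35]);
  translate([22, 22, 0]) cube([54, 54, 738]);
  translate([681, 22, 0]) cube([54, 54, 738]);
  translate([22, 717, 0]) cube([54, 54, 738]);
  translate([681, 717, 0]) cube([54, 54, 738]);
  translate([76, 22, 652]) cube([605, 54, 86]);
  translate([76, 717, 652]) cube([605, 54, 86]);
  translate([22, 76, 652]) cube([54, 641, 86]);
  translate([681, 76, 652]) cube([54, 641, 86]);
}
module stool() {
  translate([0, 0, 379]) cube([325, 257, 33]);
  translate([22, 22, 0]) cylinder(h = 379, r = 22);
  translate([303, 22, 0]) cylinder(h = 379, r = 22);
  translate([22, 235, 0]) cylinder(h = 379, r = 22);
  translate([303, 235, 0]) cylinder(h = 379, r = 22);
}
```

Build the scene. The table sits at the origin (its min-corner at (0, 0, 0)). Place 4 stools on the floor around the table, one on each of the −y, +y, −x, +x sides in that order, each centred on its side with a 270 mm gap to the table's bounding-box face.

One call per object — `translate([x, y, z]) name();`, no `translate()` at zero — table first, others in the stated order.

table();
translate([216, -527, 0]) stool();
translate([216, 1063, 0]) stool();
translate([-595, 268, 0]) stool();
translate([1027, 268, 0]) stool();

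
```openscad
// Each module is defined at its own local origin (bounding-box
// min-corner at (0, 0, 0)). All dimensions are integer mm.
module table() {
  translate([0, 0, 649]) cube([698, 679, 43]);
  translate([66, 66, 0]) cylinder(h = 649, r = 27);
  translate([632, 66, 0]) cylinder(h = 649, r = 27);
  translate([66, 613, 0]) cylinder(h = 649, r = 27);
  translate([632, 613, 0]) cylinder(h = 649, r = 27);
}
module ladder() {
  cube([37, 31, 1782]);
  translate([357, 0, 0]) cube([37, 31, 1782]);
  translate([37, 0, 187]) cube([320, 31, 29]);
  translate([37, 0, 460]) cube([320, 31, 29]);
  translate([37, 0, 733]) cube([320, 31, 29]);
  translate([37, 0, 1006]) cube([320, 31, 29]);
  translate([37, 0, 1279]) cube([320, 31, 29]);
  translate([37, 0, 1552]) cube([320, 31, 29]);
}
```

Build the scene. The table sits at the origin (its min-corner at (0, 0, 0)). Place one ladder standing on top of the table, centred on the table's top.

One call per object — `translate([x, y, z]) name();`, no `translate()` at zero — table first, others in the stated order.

table();
translate([152, 324, 692]) ladder();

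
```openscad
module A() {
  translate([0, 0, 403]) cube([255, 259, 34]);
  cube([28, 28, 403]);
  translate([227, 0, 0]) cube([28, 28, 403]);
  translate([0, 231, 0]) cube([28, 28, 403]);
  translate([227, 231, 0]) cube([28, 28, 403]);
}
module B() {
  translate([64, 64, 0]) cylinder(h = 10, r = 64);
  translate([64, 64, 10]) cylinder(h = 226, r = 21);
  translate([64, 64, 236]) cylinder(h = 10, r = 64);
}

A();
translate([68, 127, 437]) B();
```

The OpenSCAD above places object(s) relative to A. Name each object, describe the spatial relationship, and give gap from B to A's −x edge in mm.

A is a stool. B is a spool. The spool is on top of the stool. The gap from the spool to the stool's −x edge is 68 mm.

The spool's min-x is at 68; the stool's min-x is 0; gap = 68 mm.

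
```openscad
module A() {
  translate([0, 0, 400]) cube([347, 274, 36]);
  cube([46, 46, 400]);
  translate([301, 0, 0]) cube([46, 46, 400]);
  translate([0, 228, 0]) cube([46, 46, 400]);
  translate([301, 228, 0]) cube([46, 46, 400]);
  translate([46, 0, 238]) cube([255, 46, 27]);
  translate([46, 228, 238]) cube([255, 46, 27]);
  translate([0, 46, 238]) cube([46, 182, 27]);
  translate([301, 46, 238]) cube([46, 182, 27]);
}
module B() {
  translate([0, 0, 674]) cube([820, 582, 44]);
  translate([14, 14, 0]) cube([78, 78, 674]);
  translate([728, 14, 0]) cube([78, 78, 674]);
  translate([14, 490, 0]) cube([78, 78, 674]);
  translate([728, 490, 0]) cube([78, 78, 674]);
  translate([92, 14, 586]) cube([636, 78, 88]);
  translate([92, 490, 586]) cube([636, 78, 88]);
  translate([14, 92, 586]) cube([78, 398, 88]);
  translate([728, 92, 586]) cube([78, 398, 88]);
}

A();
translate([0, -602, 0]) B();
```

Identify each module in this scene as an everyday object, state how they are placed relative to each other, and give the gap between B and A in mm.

The table's nearest face is 20 mm from the stool's −y face.

A is a stool. B is a table. The table is on the floor beside the stool on its −y side. The gap between the table and the stool is 20 mm.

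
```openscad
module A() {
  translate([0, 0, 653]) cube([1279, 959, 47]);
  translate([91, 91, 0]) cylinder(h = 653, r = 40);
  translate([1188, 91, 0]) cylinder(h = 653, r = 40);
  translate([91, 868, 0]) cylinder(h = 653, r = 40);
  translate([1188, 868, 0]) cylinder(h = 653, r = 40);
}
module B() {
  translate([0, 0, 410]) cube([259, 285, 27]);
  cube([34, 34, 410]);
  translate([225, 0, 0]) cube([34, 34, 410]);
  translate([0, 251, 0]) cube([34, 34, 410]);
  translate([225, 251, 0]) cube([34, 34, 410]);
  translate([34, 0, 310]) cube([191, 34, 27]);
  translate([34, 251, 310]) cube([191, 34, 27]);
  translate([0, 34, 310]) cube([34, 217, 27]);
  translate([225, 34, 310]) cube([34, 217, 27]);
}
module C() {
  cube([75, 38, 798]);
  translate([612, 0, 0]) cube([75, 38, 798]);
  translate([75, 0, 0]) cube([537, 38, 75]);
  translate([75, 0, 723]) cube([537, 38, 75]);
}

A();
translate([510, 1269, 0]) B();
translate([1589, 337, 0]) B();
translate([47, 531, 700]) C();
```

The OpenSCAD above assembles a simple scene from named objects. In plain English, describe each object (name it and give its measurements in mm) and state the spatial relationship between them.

A is a table: top 1279 mm (x) × 959 mm (y), 47 mm thick, upper face at z = 700 mm, on four round legs of 80 mm diameter, each leg's bounding box inset 51 mm from the nearest pair of top edges, running from z = 0 to the bottom of the top.

B is a four-legged stool. The seat is a 259×285×27 mm slab whose top surface is at z = 437 mm; four square legs, each 34×34 mm in cross-section, run from the floor (z = 0) to the underside of the seat, each flush with a corner of the seat. Four stretchers, 34 mm wide and 27 mm tall, connect adjacent legs with their undersides at z = 310 mm, each running between the inner faces of the legs it joins and aligned with the legs' outer faces on the other axis.

C is a rectangular picture frame lying in the x–z plane (depth along y). The opening is 537 mm wide (x) by 648 mm tall (z), surrounded by a border 75 mm wide on all four sides. The frame is 38 mm deep and is made of two full-height vertical stiles with two horizontal rails fitted between them.

Two stools sit around the table at the +y, +x sides. The picture frame is on top of the table.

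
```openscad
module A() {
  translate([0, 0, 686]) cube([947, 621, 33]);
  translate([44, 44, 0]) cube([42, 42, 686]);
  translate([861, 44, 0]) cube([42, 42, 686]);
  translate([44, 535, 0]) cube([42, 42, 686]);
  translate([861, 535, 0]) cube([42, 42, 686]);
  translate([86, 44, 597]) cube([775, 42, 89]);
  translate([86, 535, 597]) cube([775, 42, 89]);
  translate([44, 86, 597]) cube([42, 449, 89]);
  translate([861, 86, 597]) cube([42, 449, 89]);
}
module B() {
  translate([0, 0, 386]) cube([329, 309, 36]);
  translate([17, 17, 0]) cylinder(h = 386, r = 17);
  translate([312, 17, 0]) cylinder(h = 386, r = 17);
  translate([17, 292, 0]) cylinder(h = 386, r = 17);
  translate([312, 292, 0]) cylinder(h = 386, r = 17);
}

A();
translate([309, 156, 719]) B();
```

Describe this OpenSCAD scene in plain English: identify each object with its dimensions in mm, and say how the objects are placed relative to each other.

A is a rectangular dining table. The top is 947×621×33 mm with its upper surface at z = 719 mm. It stands on four 42×42 mm square legs, each inset 44 mm from the nearest pair of top edges, running from the floor to the underside of the top. Four apron rails, 42 mm thick and 89 mm tall, run between adjacent legs with their top edges flush with the underside of the top and their outer faces flush with the legs' outer faces.

B is a simple wooden stool: a rectangular seat 329 mm (x) by 309 mm (y), 36 mm thick, top face at z = 422 mm, on four round legs, each 34 mm in diameter. The legs rest on z = 0, each leg's axis is inset half a diameter from the nearest pair of seat edges (so the leg's bounding box is flush with the corner).

The stool is on top of the table, centred.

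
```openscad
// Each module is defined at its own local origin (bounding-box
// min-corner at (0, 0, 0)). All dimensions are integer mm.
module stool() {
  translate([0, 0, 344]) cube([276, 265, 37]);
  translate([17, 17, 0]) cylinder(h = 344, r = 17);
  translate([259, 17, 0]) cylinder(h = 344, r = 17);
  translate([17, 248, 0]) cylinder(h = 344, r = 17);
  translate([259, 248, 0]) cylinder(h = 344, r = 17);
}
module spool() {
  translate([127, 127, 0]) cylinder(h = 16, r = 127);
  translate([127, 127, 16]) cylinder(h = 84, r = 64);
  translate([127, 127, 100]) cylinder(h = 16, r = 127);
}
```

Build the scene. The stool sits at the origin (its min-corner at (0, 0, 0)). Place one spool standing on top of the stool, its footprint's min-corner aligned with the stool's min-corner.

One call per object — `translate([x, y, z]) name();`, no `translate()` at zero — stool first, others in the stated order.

stool();
translate([0, 0, 381]) spool();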